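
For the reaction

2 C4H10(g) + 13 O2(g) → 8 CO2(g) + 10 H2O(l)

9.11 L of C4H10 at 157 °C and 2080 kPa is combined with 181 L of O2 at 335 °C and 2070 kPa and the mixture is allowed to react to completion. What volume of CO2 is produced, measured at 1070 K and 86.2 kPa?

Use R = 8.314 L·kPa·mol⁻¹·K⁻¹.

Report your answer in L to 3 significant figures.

2190 L

n(C4H10) = PV/RT = (2080 × 9.11) / (8.314 × 430.15) = 5.298 mol
n(O2) = PV/RT = (2070 × 181) / (8.314 × 608.15) = 74.10 mol
For 5.298 mol C4H10, stoichiometry requires (13/2) × 5.298 = 34.44 mol O2; 74.10 mol is available, so C4H10 is limiting.
n(CO2) = (8/2) × 5.298 = 21.19 mol
V(CO2) = nRT/P = 21.19 × 8.314 × 1070 / 86.2 = 2187 L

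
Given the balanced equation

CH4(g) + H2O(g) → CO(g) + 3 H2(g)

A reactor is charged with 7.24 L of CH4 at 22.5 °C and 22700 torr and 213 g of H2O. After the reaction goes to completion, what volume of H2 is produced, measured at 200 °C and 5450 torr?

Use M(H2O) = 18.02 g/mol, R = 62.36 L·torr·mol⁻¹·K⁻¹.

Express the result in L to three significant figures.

n(CH4) = PV/RT = (22700 × 7.24) / (62.36 × 295.65) = 8.914 mol
n(H2O) = 213 / 18.02 = 11.82 mol
For 8.914 mol CH4, stoichiometry requires (1/1) × 8.914 = 8.914 mol H2O; 11.82 mol is available, so CH4 is limiting.
n(H2) = (3/1) × 8.914 = 26.74 mol
V(H2) = nRT/P = 26.74 × 62.36 × 473.15 / 5450 = 144.8 L

145 L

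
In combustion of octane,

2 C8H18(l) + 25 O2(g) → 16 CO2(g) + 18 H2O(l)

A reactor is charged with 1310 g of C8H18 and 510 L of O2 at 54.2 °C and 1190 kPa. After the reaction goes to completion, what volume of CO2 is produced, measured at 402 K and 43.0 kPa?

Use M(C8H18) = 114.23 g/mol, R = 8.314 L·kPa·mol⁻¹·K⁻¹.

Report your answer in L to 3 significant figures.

7130 L

n(C8H18) = 1310 / 114.23 = 11.47 mol
n(O2) = PV/RT = (1190 × 510) / (8.314 × 327.35) = 223.0 mol
For 11.47 mol C8H18, stoichiometry requires (25/2) × 11.47 = 143.4 mol O2; 223.0 mol is available, so C8H18 is limiting.
n(CO2) = (16/2) × 11.47 = 91.76 mol
V(CO2) = nRT/P = 91.76 × 8.314 × 402 / 43.0 = 7132 L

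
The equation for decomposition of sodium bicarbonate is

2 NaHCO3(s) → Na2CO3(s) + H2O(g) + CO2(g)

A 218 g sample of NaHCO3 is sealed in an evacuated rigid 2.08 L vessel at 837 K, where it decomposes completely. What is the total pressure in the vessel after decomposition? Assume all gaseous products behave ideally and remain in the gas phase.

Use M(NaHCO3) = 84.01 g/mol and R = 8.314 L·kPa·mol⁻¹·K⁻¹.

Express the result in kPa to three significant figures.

n(NaHCO3) = 218 / 84.01 = 2.595 mol
n(gas produced) = (2/2) × 2.595 = 2.595 mol
P = nRT/V = 2.595 × 8.314 × 837 / 2.08 = 8682 kPa

8680 kPa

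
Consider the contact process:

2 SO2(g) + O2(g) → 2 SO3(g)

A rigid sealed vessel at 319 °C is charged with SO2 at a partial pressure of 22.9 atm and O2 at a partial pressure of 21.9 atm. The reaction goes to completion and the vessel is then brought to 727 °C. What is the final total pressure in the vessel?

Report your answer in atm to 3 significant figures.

56.3 atm

With V and T fixed, P_i ∝ n_i, so the mole ratios apply directly to partial pressures at 319 °C.
P(O2) required for 22.9 atm of SO2 = (1/2) × 22.9 = 11.45 atm; available 21.9 atm, so SO2 is limiting.
P(O2) remaining = 21.9 − (1/2) × 22.9 = 10.45 atm
P(gaseous products) = (2)/2 × 22.9 = 22.90 atm
P_total at 319 °C = 10.45 + 22.90 = 33.35 atm
Scaling to 727 °C: P = 33.35 × 1000.15/592.15 = 56.33 atm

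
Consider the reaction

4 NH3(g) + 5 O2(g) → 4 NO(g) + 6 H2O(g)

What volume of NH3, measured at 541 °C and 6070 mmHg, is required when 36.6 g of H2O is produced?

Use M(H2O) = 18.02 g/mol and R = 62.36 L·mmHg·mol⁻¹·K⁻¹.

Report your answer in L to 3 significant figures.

11.3 L

n(H2O) = 36.60 / 18.02 = 2.031 mol
n(NH3) = (4/6) × 2.031 = 1.354 mol
V = nRT/P = 1.354 × 62.36 × 814.15 / 6070 = 11.33 L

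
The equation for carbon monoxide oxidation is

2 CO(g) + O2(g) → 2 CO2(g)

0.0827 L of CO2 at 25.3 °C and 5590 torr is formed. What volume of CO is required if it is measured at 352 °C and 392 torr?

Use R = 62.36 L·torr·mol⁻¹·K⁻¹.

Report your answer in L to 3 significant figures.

n(CO2) = PV/RT = (5590 × 0.0827) / (62.36 × 298.45) = 0.02484 mol
n(CO) = (2/2) × 0.02484 = 0.02484 mol
V = nRT/P = 0.02484 × 62.36 × 625.15 / 392 = 2.470 L

2.47 L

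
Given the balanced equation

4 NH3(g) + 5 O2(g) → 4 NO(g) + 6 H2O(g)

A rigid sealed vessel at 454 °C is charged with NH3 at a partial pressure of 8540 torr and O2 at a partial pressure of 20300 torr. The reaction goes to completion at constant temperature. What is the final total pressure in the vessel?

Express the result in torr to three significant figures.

Because the vessel is rigid and T is held at 454 °C, work the stoichiometry in partial pressures (P_i = n_iRT/V).
P(O2) required for 8540 torr of NH3 = (5/4) × 8540 = 10680 torr; available 20300 torr, so NH3 is limiting.
P(O2) remaining = 20300 − (5/4) × 8540 = 9625 torr
P(gaseous products) = (4+6)/4 × 8540 = 21350 torr
P_total at 454 °C = 9625 + 21350 = 30980 torr

31000 torr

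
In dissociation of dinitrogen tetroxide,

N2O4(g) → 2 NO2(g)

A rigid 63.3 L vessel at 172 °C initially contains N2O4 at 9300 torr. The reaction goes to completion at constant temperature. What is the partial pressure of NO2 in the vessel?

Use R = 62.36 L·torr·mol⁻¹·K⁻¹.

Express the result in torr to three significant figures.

n(N2O4)₀ = PV/RT = (9300 × 63.3) / (62.36 × 445.15) = 21.21 mol
n(NO2) = (2/1) × 21.21 = 42.42 mol
P(NO2) = nRT/V = 42.42 × 62.36 × 445.15 / 63.3 = 18600 torr

18600 torr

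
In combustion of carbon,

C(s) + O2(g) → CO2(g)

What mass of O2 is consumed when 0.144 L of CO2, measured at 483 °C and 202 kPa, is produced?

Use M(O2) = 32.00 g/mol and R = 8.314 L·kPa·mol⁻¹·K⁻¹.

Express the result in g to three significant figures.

0.148 g

n(CO2) = PV/RT = (202 × 0.144) / (8.314 × 756.15) = 0.004627 mol
n(O2) = (1/1) × 0.004627 = 0.004627 mol
m(O2) = 0.004627 × 32.00 = 0.1481 g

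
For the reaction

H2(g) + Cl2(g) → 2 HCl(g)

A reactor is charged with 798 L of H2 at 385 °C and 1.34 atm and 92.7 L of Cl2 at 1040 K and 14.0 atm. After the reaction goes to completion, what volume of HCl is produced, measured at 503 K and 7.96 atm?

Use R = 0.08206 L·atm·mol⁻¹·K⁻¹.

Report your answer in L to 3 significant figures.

158 L

n(H2) = PV/RT = (1.34 × 798) / (0.08206 × 658.15) = 19.80 mol
n(Cl2) = PV/RT = (14.0 × 92.7) / (0.08206 × 1040) = 15.21 mol
For 19.80 mol H2, stoichiometry requires (1/1) × 19.80 = 19.80 mol Cl2; 15.21 mol is available, so Cl2 is limiting.
n(HCl) = (2/1) × 15.21 = 30.42 mol
V(HCl) = nRT/P = 30.42 × 0.08206 × 503 / 7.96 = 157.7 L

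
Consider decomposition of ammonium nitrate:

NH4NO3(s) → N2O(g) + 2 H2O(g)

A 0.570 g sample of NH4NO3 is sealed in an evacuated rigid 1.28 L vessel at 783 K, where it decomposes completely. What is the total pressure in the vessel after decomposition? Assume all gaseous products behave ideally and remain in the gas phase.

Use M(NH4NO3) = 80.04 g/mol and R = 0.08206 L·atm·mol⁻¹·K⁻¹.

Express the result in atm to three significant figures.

n(NH4NO3) = 0.570 / 80.04 = 0.007121 mol
n(gas produced) = (3/1) × 0.007121 = 0.02136 mol
P = nRT/V = 0.02136 × 0.08206 × 783 / 1.28 = 1.072 atm

1.07 atm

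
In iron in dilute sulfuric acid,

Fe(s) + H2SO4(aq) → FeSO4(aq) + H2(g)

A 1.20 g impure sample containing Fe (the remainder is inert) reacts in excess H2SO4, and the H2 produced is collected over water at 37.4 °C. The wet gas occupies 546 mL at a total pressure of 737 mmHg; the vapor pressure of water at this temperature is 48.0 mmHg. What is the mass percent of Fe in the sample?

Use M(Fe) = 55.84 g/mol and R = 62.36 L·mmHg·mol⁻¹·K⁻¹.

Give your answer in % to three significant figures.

90.4 %

P(H2) = 737 − 48.0 = 689.0 mmHg
n(H2) = PV/RT = (689.0 × 0.5460) / (62.36 × 310.55) = 0.01943 mol
n(Fe) = (1/1) × 0.01943 = 0.01943 mol
m(Fe) = 0.01943 × 55.84 = 1.085 g
%Fe = 1.085 / 1.20 × 100 = 90.42%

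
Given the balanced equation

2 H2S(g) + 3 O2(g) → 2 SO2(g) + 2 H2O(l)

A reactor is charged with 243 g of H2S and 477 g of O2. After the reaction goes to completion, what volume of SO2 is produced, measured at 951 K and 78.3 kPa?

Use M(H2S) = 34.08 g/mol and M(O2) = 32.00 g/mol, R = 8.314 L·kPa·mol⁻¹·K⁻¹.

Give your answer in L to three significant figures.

n(H2S) = 243 / 34.08 = 7.130 mol
n(O2) = 477 / 32.00 = 14.91 mol
For 7.130 mol H2S, stoichiometry requires (3/2) × 7.130 = 10.70 mol O2; 14.91 mol is available, so H2S is limiting.
n(SO2) = (2/2) × 7.130 = 7.130 mol
V(SO2) = nRT/P = 7.130 × 8.314 × 951 / 78.3 = 720.0 L

720 L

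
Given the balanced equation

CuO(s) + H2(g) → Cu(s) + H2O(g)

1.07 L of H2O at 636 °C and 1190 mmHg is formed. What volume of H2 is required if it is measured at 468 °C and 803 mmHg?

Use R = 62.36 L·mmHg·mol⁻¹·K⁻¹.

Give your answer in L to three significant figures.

n(H2O) = PV/RT = (1190 × 1.07) / (62.36 × 909.15) = 0.02246 mol
n(H2) = (1/1) × 0.02246 = 0.02246 mol
V = nRT/P = 0.02246 × 62.36 × 741.15 / 803 = 1.293 L

1.29 L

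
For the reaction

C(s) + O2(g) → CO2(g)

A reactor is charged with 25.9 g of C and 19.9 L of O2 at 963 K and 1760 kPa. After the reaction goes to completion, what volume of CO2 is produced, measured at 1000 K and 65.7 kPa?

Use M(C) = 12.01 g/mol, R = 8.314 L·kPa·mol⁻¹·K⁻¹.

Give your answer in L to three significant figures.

273 L

n(C) = 25.9 / 12.01 = 2.157 mol
n(O2) = PV/RT = (1760 × 19.9) / (8.314 × 963) = 4.375 mol
For 2.157 mol C, stoichiometry requires (1/1) × 2.157 = 2.157 mol O2; 4.375 mol is available, so C is limiting.
n(CO2) = (1/1) × 2.157 = 2.157 mol
V(CO2) = nRT/P = 2.157 × 8.314 × 1000 / 65.7 = 273.0 L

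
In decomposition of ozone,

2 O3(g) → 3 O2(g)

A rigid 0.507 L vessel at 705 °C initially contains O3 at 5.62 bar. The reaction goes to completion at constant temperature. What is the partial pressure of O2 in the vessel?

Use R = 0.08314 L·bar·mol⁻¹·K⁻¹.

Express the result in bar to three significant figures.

8.43 bar

n(O3)₀ = PV/RT = (5.62 × 0.507) / (0.08314 × 978.15) = 0.03504 mol
n(O2) = (3/2) × 0.03504 = 0.05256 mol
P(O2) = nRT/V = 0.05256 × 0.08314 × 978.15 / 0.507 = 8.431 bar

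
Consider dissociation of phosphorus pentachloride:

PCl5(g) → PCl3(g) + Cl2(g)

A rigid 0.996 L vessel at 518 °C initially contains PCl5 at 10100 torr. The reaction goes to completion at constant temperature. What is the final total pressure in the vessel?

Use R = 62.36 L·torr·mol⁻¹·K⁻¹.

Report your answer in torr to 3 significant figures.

Since T and V are fixed, P_final/P_initial = n_final/n_initial = 2/1.
P_final = (2/1) × 10100 = 20200 torr

20200 torr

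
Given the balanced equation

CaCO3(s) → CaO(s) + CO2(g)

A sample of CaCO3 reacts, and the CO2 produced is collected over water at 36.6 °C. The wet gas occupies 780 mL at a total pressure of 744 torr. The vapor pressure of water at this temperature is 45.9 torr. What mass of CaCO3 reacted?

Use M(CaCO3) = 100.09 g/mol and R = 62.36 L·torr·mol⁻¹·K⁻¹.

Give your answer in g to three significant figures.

2.82 g

P(CO2) = 744 − 45.9 = 698.1 torr
n(CO2) = PV/RT = (698.1 × 0.7800) / (62.36 × 309.75) = 0.02819 mol
n(CaCO3) = (1/1) × 0.02819 = 0.02819 mol
m(CaCO3) = 0.02819 × 100.09 = 2.822 g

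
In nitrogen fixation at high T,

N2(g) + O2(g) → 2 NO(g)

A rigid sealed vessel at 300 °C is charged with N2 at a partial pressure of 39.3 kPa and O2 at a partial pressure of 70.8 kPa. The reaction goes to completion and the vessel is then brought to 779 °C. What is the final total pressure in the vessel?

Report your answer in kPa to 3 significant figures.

202 kPa

With V and T fixed, P_i ∝ n_i, so the mole ratios apply directly to partial pressures at 300 °C.
P(O2) required for 39.3 kPa of N2 = (1/1) × 39.3 = 39.30 kPa; available 70.8 kPa, so N2 is limiting.
P(O2) remaining = 70.8 − (1/1) × 39.3 = 31.50 kPa
P(gaseous products) = (2)/1 × 39.3 = 78.60 kPa
P_total at 300 °C = 31.50 + 78.60 = 110.1 kPa
Scaling to 779 °C: P = 110.1 × 1052.15/573.15 = 202.1 kPa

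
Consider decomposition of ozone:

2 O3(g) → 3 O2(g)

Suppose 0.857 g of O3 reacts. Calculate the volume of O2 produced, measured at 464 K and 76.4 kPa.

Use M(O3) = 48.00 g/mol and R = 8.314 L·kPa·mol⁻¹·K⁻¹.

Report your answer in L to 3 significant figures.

1.35 L

n(O3) = 0.8570 / 48.00 = 0.01785 mol
n(O2) = (3/2) × 0.01785 = 0.02678 mol
V = nRT/P = 0.02678 × 8.314 × 464 / 76.4 = 1.352 L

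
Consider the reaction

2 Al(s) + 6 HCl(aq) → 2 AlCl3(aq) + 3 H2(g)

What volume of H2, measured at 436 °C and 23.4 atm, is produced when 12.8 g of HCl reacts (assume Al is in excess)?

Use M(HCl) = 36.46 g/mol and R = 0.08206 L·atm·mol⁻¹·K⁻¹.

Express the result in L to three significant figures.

n(HCl) = 12.80 / 36.46 = 0.3511 mol
n(H2) = (3/6) × 0.3511 = 0.1756 mol
V = nRT/P = 0.1756 × 0.08206 × 709.15 / 23.4 = 0.4367 L

0.437 L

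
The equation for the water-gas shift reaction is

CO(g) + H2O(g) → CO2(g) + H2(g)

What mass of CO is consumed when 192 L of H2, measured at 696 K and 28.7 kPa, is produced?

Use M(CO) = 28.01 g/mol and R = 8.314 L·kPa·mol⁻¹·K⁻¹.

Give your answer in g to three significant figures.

26.7 g

n(H2) = PV/RT = (28.7 × 192) / (8.314 × 696) = 0.9523 mol
n(CO) = (1/1) × 0.9523 = 0.9523 mol
m(CO) = 0.9523 × 28.01 = 26.67 g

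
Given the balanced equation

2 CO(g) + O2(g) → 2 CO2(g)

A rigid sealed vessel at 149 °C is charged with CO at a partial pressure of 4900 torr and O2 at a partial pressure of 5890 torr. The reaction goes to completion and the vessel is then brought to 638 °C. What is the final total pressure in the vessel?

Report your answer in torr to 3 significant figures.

18000 torr

At constant V, partial pressures at 149 °C are proportional to moles, so apply stoichiometry directly to pressures.
P(O2) required for 4900 torr of CO = (1/2) × 4900 = 2450 torr; available 5890 torr, so CO is limiting.
P(O2) remaining = 5890 − (1/2) × 4900 = 3440 torr
P(gaseous products) = (2)/2 × 4900 = 4900 torr
P_total at 149 °C = 3440 + 4900 = 8340 torr
Scaling to 638 °C: P = 8340 × 911.15/422.15 = 18000 torr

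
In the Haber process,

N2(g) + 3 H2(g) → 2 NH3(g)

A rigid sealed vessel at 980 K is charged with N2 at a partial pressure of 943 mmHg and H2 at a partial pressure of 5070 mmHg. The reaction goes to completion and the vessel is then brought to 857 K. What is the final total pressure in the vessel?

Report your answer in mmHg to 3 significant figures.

3610 mmHg

With V and T fixed, P_i ∝ n_i, so the mole ratios apply directly to partial pressures at 980 K.
P(H2) required for 943 mmHg of N2 = (3/1) × 943 = 2829 mmHg; available 5070 mmHg, so N2 is limiting.
P(H2) remaining = 5070 − (3/1) × 943 = 2241 mmHg
P(gaseous products) = (2)/1 × 943 = 1886 mmHg
P_total at 980 K = 2241 + 1886 = 4127 mmHg
Scaling to 857 K: P = 4127 × 857/980 = 3609 mmHg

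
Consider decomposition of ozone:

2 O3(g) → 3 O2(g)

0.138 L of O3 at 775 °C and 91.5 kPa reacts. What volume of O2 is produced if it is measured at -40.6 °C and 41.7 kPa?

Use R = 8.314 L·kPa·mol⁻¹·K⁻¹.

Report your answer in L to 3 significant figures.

0.101 L

n(O3) = PV/RT = (91.5 × 0.138) / (8.314 × 1048.15) = 0.001449 mol
n(O2) = (3/2) × 0.001449 = 0.002174 mol
V = nRT/P = 0.002174 × 8.314 × 232.55 / 41.7 = 0.1008 L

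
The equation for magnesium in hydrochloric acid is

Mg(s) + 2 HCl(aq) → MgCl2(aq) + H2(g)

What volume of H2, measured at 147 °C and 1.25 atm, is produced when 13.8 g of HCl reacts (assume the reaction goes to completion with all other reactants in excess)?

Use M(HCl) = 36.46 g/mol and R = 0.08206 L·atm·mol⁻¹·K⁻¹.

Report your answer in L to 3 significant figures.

n(HCl) = 13.80 / 36.46 = 0.3785 mol
n(H2) = (1/2) × 0.3785 = 0.1893 mol
V = nRT/P = 0.1893 × 0.08206 × 420.15 / 1.25 = 5.221 L

5.22 L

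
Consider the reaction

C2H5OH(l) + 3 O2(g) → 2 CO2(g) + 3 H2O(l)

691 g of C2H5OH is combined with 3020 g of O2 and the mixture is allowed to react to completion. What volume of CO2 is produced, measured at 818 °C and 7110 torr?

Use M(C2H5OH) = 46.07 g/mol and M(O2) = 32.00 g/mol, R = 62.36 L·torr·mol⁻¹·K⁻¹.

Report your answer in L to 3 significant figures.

287 L

n(C2H5OH) = 691 / 46.07 = 15.00 mol
n(O2) = 3020 / 32.00 = 94.38 mol
For 15.00 mol C2H5OH, stoichiometry requires (3/1) × 15.00 = 45.00 mol O2; 94.38 mol is available, so C2H5OH is limiting.
n(CO2) = (2/1) × 15.00 = 30.00 mol
V(CO2) = nRT/P = 30.00 × 62.36 × 1091.15 / 7110 = 287.1 L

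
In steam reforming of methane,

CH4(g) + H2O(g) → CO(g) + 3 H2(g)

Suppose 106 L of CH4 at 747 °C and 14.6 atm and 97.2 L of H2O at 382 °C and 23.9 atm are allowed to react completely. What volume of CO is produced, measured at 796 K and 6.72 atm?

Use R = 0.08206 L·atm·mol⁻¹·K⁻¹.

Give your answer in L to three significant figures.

n(CH4) = PV/RT = (14.6 × 106) / (0.08206 × 1020.15) = 18.49 mol
n(H2O) = PV/RT = (23.9 × 97.2) / (0.08206 × 655.15) = 43.21 mol
For 18.49 mol CH4, stoichiometry requires (1/1) × 18.49 = 18.49 mol H2O; 43.21 mol is available, so CH4 is limiting.
n(CO) = (1/1) × 18.49 = 18.49 mol
V(CO) = nRT/P = 18.49 × 0.08206 × 796 / 6.72 = 179.7 L

180 L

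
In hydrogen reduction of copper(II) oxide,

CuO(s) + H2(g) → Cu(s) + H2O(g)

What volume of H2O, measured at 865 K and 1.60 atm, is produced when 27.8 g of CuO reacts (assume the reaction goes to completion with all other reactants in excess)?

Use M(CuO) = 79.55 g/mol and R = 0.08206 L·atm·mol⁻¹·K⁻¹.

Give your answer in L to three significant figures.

n(CuO) = 27.80 / 79.55 = 0.3495 mol
n(H2O) = (1/1) × 0.3495 = 0.3495 mol
V = nRT/P = 0.3495 × 0.08206 × 865 / 1.60 = 15.51 L

15.5 L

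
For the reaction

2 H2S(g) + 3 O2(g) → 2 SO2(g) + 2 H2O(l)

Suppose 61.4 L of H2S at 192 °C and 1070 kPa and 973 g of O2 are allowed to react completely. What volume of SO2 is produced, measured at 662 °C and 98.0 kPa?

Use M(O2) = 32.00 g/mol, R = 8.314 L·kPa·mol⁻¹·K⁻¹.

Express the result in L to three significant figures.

n(H2S) = PV/RT = (1070 × 61.4) / (8.314 × 465.15) = 16.99 mol
n(O2) = 973 / 32.00 = 30.41 mol
For 16.99 mol H2S, stoichiometry requires (3/2) × 16.99 = 25.48 mol O2; 30.41 mol is available, so H2S is limiting.
n(SO2) = (2/2) × 16.99 = 16.99 mol
V(SO2) = nRT/P = 16.99 × 8.314 × 935.15 / 98.0 = 1348 L

1350 L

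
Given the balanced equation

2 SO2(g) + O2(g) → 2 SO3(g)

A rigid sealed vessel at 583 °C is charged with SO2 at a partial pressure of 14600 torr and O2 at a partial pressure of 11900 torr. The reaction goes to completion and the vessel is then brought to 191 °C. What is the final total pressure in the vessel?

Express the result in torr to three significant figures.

Because the vessel is rigid and T is held at 583 °C, work the stoichiometry in partial pressures (P_i = n_iRT/V).
P(O2) required for 14600 torr of SO2 = (1/2) × 14600 = 7300 torr; available 11900 torr, so SO2 is limiting.
P(O2) remaining = 11900 − (1/2) × 14600 = 4600 torr
P(gaseous products) = (2)/2 × 14600 = 14600 torr
P_total at 583 °C = 4600 + 14600 = 19200 torr
Scaling to 191 °C: P = 19200 × 464.15/856.15 = 10410 torr

10400 torr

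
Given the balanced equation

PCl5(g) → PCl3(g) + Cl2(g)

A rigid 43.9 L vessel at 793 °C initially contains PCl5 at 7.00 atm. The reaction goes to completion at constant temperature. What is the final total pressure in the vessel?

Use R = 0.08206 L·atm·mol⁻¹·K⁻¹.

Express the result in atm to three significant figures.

Rigid vessel, constant T ⇒ P scales with total gas moles (1 → 2).
P_final = (2/1) × 7.00 = 14.00 atm

14.0 atm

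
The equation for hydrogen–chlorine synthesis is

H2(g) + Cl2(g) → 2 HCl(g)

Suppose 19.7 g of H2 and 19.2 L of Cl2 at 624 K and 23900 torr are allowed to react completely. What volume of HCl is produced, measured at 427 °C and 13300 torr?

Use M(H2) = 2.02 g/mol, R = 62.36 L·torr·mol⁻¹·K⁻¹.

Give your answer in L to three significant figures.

64.0 L

n(H2) = 19.7 / 2.02 = 9.752 mol
n(Cl2) = PV/RT = (23900 × 19.2) / (62.36 × 624) = 11.79 mol
For 9.752 mol H2, stoichiometry requires (1/1) × 9.752 = 9.752 mol Cl2; 11.79 mol is available, so H2 is limiting.
n(HCl) = (2/1) × 9.752 = 19.50 mol
V(HCl) = nRT/P = 19.50 × 62.36 × 700.15 / 13300 = 64.01 L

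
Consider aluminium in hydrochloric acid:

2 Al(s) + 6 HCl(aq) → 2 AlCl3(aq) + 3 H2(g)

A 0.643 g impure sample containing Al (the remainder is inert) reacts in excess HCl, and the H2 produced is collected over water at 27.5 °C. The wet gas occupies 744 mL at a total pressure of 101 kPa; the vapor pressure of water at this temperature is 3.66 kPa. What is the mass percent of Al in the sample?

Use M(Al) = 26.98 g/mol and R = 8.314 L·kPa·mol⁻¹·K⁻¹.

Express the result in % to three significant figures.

81.0 %

P(H2) = 101 − 3.66 = 97.34 kPa
n(H2) = PV/RT = (97.34 × 0.7440) / (8.314 × 300.65) = 0.02897 mol
n(Al) = (2/3) × 0.02897 = 0.01931 mol
m(Al) = 0.01931 × 26.98 = 0.5210 g
%Al = 0.5210 / 0.643 × 100 = 81.03%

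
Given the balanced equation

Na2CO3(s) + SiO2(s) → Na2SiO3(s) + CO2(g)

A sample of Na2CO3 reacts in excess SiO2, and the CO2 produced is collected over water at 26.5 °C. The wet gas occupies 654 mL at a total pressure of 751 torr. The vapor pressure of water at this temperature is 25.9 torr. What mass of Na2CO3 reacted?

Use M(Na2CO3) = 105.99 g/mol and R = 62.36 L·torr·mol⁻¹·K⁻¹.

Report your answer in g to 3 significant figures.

2.69 g

P(CO2) = 751 − 25.9 = 725.1 torr
n(CO2) = PV/RT = (725.1 × 0.6540) / (62.36 × 299.65) = 0.02538 mol
n(Na2CO3) = (1/1) × 0.02538 = 0.02538 mol
m(Na2CO3) = 0.02538 × 105.99 = 2.690 g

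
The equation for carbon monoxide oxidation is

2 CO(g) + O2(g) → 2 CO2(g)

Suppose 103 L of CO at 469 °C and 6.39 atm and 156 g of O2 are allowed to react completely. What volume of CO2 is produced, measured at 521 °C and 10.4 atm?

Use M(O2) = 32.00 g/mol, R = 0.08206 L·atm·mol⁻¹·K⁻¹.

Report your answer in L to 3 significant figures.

61.1 L

n(CO) = PV/RT = (6.39 × 103) / (0.08206 × 742.15) = 10.81 mol
n(O2) = 156 / 32.00 = 4.875 mol
For 10.81 mol CO, stoichiometry requires (1/2) × 10.81 = 5.405 mol O2; 4.875 mol is available, so O2 is limiting.
n(CO2) = (2/1) × 4.875 = 9.750 mol
V(CO2) = nRT/P = 9.750 × 0.08206 × 794.15 / 10.4 = 61.09 L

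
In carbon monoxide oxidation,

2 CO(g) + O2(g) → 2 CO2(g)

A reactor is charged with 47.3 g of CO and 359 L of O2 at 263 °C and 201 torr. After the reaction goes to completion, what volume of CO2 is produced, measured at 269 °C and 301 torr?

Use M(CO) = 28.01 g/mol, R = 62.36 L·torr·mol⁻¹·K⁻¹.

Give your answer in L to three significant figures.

n(CO) = 47.3 / 28.01 = 1.689 mol
n(O2) = PV/RT = (201 × 359) / (62.36 × 536.15) = 2.158 mol
For 1.689 mol CO, stoichiometry requires (1/2) × 1.689 = 0.8445 mol O2; 2.158 mol is available, so CO is limiting.
n(CO2) = (2/2) × 1.689 = 1.689 mol
V(CO2) = nRT/P = 1.689 × 62.36 × 542.15 / 301 = 189.7 L

190 L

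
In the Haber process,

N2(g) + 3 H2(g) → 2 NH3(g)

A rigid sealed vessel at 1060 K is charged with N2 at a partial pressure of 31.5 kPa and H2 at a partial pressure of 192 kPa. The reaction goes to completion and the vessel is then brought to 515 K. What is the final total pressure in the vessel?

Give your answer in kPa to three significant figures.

At constant V, partial pressures at 1060 K are proportional to moles, so apply stoichiometry directly to pressures.
P(H2) required for 31.5 kPa of N2 = (3/1) × 31.5 = 94.50 kPa; available 192 kPa, so N2 is limiting.
P(H2) remaining = 192 − (3/1) × 31.5 = 97.50 kPa
P(gaseous products) = (2)/1 × 31.5 = 63.00 kPa
P_total at 1060 K = 97.50 + 63.00 = 160.5 kPa
Scaling to 515 K: P = 160.5 × 515/1060 = 77.98 kPa

78.0 kPa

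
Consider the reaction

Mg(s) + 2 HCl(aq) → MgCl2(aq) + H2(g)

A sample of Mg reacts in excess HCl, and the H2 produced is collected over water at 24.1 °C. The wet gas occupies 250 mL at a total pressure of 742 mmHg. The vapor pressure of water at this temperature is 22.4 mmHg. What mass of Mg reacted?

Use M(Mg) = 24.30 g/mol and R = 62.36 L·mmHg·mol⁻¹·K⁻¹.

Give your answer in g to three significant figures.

P(H2) = 742 − 22.4 = 719.6 mmHg
n(H2) = PV/RT = (719.6 × 0.2500) / (62.36 × 297.25) = 0.009705 mol
n(Mg) = (1/1) × 0.009705 = 0.009705 mol
m(Mg) = 0.009705 × 24.30 = 0.2358 g

0.236 g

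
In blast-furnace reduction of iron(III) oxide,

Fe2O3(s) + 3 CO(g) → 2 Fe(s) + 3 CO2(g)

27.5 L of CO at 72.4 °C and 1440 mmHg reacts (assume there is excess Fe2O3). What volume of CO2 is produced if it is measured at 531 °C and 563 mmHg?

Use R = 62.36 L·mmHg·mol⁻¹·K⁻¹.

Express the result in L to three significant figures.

164 L

n(CO) = PV/RT = (1440 × 27.5) / (62.36 × 345.55) = 1.838 mol
n(CO2) = (3/3) × 1.838 = 1.838 mol
V = nRT/P = 1.838 × 62.36 × 804.15 / 563 = 163.7 L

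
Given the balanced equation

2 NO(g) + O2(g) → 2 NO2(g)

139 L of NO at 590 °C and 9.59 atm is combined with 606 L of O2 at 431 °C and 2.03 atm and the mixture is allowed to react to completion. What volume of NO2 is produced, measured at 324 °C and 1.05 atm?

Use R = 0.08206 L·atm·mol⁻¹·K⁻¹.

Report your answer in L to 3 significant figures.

n(NO) = PV/RT = (9.59 × 139) / (0.08206 × 863.15) = 18.82 mol
n(O2) = PV/RT = (2.03 × 606) / (0.08206 × 704.15) = 21.29 mol
For 18.82 mol NO, stoichiometry requires (1/2) × 18.82 = 9.410 mol O2; 21.29 mol is available, so NO is limiting.
n(NO2) = (2/2) × 18.82 = 18.82 mol
V(NO2) = nRT/P = 18.82 × 0.08206 × 597.15 / 1.05 = 878.3 L

878 L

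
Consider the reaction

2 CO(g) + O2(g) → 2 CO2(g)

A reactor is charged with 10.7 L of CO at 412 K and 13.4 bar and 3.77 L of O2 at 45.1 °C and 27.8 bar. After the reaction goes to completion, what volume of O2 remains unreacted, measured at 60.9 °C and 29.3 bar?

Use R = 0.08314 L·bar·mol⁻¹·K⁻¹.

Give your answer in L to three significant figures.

n(CO) = PV/RT = (13.4 × 10.7) / (0.08314 × 412) = 4.186 mol
n(O2) = PV/RT = (27.8 × 3.77) / (0.08314 × 318.25) = 3.961 mol
For 4.186 mol CO, stoichiometry requires (1/2) × 4.186 = 2.093 mol O2; 3.961 mol is available, so CO is limiting.
n(O2) consumed = (1/2) × 4.186 = 2.093 mol; remaining = 3.961 − 2.093 = 1.868 mol
V(O2) = nRT/P = 1.868 × 0.08314 × 334.05 / 29.3 = 1.771 L

1.77 L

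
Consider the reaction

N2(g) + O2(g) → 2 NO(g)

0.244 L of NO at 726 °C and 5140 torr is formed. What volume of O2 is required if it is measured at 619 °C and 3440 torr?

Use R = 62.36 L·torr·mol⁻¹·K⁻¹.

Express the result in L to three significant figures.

n(NO) = PV/RT = (5140 × 0.244) / (62.36 × 999.15) = 0.02013 mol
n(O2) = (1/2) × 0.02013 = 0.01006 mol
V = nRT/P = 0.01006 × 62.36 × 892.15 / 3440 = 0.1627 L

0.163 L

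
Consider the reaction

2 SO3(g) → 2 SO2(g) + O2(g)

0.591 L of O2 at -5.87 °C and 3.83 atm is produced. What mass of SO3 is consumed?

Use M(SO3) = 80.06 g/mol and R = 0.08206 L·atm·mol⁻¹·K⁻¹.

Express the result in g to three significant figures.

16.5 g

n(O2) = PV/RT = (3.83 × 0.591) / (0.08206 × 267.28) = 0.1032 mol
n(SO3) = (2/1) × 0.1032 = 0.2064 mol
m(SO3) = 0.2064 × 80.06 = 16.52 g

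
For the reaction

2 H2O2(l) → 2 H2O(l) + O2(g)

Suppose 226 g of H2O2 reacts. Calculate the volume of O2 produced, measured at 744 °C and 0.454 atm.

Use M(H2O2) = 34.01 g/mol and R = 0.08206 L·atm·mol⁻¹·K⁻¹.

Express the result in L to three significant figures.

611 L

n(H2O2) = 226.0 / 34.01 = 6.645 mol
n(O2) = (1/2) × 6.645 = 3.322 mol
V = nRT/P = 3.322 × 0.08206 × 1017.15 / 0.454 = 610.7 L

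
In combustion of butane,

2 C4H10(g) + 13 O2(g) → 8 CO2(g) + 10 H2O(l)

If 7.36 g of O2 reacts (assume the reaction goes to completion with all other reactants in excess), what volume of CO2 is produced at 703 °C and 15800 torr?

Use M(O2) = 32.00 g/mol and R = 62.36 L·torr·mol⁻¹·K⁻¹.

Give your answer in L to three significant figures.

n(O2) = 7.360 / 32.00 = 0.2300 mol
n(CO2) = (8/13) × 0.2300 = 0.1415 mol
V = nRT/P = 0.1415 × 62.36 × 976.15 / 15800 = 0.5452 L

0.545 L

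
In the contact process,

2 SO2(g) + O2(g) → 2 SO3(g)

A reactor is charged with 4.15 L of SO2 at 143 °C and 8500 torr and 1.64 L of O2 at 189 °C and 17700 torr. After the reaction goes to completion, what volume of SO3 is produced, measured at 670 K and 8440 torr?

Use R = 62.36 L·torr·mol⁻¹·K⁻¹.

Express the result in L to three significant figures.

6.73 L

n(SO2) = PV/RT = (8500 × 4.15) / (62.36 × 416.15) = 1.359 mol
n(O2) = PV/RT = (17700 × 1.64) / (62.36 × 462.15) = 1.007 mol
For 1.359 mol SO2, stoichiometry requires (1/2) × 1.359 = 0.6795 mol O2; 1.007 mol is available, so SO2 is limiting.
n(SO3) = (2/2) × 1.359 = 1.359 mol
V(SO3) = nRT/P = 1.359 × 62.36 × 670 / 8440 = 6.728 L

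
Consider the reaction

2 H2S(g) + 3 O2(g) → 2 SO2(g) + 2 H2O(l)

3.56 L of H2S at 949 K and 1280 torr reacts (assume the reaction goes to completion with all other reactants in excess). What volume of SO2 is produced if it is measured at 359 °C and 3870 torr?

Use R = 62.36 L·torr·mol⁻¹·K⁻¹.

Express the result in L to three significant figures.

n(H2S) = PV/RT = (1280 × 3.56) / (62.36 × 949) = 0.07700 mol
n(SO2) = (2/2) × 0.07700 = 0.07700 mol
V = nRT/P = 0.07700 × 62.36 × 632.15 / 3870 = 0.7843 L

0.784 L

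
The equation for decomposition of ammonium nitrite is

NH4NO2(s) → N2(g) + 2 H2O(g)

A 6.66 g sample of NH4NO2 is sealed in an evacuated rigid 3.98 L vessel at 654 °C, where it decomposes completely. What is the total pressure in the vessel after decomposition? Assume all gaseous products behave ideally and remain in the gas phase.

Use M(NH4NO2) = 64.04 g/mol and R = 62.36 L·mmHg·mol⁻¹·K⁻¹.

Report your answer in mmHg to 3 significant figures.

4530 mmHg

n(NH4NO2) = 6.66 / 64.04 = 0.1040 mol
n(gas produced) = (3/1) × 0.1040 = 0.3120 mol
P = nRT/V = 0.3120 × 62.36 × 927.15 / 3.98 = 4532 mmHg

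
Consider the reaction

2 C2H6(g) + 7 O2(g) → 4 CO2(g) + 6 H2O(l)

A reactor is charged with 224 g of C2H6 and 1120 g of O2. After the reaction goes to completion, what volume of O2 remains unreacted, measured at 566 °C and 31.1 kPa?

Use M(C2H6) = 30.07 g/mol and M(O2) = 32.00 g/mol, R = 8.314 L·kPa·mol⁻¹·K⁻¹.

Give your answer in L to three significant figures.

n(C2H6) = 224 / 30.07 = 7.449 mol
n(O2) = 1120 / 32.00 = 35.00 mol
For 7.449 mol C2H6, stoichiometry requires (7/2) × 7.449 = 26.07 mol O2; 35.00 mol is available, so C2H6 is limiting.
n(O2) consumed = (7/2) × 7.449 = 26.07 mol; remaining = 35.00 − 26.07 = 8.930 mol
V(O2) = nRT/P = 8.930 × 8.314 × 839.15 / 31.1 = 2003 L

2000 L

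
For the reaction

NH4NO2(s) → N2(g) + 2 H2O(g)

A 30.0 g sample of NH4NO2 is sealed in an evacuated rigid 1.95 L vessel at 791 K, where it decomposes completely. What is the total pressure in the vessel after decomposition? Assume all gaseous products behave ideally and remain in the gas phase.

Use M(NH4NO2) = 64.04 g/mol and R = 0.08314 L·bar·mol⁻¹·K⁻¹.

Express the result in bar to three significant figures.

n(NH4NO2) = 30.0 / 64.04 = 0.4685 mol
n(gas produced) = (3/1) × 0.4685 = 1.405 mol
P = nRT/V = 1.405 × 0.08314 × 791 / 1.95 = 47.38 bar

47.4 bar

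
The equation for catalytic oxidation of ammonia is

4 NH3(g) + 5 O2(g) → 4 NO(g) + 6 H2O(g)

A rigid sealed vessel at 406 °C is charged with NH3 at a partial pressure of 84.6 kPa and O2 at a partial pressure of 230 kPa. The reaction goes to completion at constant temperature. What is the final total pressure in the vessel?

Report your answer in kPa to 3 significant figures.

336 kPa

With V and T fixed, P_i ∝ n_i, so the mole ratios apply directly to partial pressures at 406 °C.
P(O2) required for 84.6 kPa of NH3 = (5/4) × 84.6 = 105.8 kPa; available 230 kPa, so NH3 is limiting.
P(O2) remaining = 230 − (5/4) × 84.6 = 124.2 kPa
P(gaseous products) = (4+6)/4 × 84.6 = 211.5 kPa
P_total at 406 °C = 124.2 + 211.5 = 335.7 kPa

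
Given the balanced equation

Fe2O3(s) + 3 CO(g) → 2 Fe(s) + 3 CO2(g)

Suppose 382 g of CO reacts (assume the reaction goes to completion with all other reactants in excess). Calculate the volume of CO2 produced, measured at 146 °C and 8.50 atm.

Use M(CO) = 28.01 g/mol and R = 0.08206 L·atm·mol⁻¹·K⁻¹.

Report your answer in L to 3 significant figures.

n(CO) = 382.0 / 28.01 = 13.64 mol
n(CO2) = (3/3) × 13.64 = 13.64 mol
V = nRT/P = 13.64 × 0.08206 × 419.15 / 8.50 = 55.19 L

55.2 L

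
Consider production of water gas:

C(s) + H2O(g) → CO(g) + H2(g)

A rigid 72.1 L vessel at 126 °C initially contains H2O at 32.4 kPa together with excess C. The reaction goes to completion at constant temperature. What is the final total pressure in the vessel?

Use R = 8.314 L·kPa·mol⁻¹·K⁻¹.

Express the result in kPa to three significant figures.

64.8 kPa

At constant T and V, P ∝ n(gas): 1 mol gas → 2 mol gas.
P_final = (2/1) × 32.4 = 64.80 kPa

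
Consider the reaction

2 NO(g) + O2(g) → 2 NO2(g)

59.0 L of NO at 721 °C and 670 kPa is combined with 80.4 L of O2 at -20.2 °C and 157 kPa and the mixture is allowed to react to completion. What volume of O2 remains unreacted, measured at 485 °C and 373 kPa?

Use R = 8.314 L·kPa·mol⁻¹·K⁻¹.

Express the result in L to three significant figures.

n(NO) = PV/RT = (670 × 59.0) / (8.314 × 994.15) = 4.783 mol
n(O2) = PV/RT = (157 × 80.4) / (8.314 × 252.95) = 6.002 mol
For 4.783 mol NO, stoichiometry requires (1/2) × 4.783 = 2.392 mol O2; 6.002 mol is available, so NO is limiting.
n(O2) consumed = (1/2) × 4.783 = 2.392 mol; remaining = 6.002 − 2.392 = 3.610 mol
V(O2) = nRT/P = 3.610 × 8.314 × 758.15 / 373 = 61.00 L

61.0 L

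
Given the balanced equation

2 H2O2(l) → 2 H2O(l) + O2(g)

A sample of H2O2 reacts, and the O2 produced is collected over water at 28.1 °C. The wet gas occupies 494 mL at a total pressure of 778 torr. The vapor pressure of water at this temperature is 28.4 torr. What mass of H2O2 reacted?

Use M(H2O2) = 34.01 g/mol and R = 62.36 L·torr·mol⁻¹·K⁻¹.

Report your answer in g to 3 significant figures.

1.34 g

P(O2) = 778 − 28.4 = 749.6 torr
n(O2) = PV/RT = (749.6 × 0.4940) / (62.36 × 301.25) = 0.01971 mol
n(H2O2) = (2/1) × 0.01971 = 0.03942 mol
m(H2O2) = 0.03942 × 34.01 = 1.341 g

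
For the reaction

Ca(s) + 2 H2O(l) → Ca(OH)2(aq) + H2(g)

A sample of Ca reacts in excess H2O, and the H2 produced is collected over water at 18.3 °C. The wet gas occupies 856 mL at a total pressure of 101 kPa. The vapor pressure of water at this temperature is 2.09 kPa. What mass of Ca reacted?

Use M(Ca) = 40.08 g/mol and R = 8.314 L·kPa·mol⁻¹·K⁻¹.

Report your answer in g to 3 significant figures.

1.40 g

P(H2) = 101 − 2.09 = 98.91 kPa
n(H2) = PV/RT = (98.91 × 0.8560) / (8.314 × 291.45) = 0.03494 mol
n(Ca) = (1/1) × 0.03494 = 0.03494 mol
m(Ca) = 0.03494 × 40.08 = 1.400 g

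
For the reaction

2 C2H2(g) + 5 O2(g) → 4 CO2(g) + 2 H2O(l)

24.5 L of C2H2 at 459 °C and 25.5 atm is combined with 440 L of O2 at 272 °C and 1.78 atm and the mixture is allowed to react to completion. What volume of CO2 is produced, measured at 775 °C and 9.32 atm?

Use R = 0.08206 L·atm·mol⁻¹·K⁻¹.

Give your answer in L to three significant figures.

129 L

n(C2H2) = PV/RT = (25.5 × 24.5) / (0.08206 × 732.15) = 10.40 mol
n(O2) = PV/RT = (1.78 × 440) / (0.08206 × 545.15) = 17.51 mol
For 10.40 mol C2H2, stoichiometry requires (5/2) × 10.40 = 26.00 mol O2; 17.51 mol is available, so O2 is limiting.
n(CO2) = (4/5) × 17.51 = 14.01 mol
V(CO2) = nRT/P = 14.01 × 0.08206 × 1048.15 / 9.32 = 129.3 L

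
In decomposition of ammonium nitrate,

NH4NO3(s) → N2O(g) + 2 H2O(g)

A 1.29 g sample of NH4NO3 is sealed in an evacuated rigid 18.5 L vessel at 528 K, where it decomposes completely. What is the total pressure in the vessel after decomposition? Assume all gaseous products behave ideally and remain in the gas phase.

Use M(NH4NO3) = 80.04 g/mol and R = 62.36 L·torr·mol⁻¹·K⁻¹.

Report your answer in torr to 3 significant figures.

86.1 torr

n(NH4NO3) = 1.29 / 80.04 = 0.01612 mol
n(gas produced) = (3/1) × 0.01612 = 0.04836 mol
P = nRT/V = 0.04836 × 62.36 × 528 / 18.5 = 86.07 torr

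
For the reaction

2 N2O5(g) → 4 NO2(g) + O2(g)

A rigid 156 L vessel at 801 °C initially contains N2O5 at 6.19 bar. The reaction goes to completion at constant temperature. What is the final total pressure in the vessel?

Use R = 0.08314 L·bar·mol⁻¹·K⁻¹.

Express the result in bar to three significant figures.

Rigid vessel, constant T ⇒ P scales with total gas moles (2 → 5).
P_final = (5/2) × 6.19 = 15.48 bar

15.5 bar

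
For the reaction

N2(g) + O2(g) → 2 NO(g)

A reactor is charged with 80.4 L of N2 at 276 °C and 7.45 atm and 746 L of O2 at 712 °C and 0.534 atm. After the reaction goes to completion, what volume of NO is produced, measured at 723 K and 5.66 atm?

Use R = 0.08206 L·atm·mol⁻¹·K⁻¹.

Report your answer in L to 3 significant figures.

103 L

n(N2) = PV/RT = (7.45 × 80.4) / (0.08206 × 549.15) = 13.29 mol
n(O2) = PV/RT = (0.534 × 746) / (0.08206 × 985.15) = 4.928 mol
For 13.29 mol N2, stoichiometry requires (1/1) × 13.29 = 13.29 mol O2; 4.928 mol is available, so O2 is limiting.
n(NO) = (2/1) × 4.928 = 9.856 mol
V(NO) = nRT/P = 9.856 × 0.08206 × 723 / 5.66 = 103.3 L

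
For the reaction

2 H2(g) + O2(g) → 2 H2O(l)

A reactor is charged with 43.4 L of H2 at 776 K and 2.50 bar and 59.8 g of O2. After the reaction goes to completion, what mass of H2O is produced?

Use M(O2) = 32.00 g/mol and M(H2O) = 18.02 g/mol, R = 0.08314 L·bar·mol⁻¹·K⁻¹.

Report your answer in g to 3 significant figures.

n(H2) = PV/RT = (2.50 × 43.4) / (0.08314 × 776) = 1.682 mol
n(O2) = 59.8 / 32.00 = 1.869 mol
For 1.682 mol H2, stoichiometry requires (1/2) × 1.682 = 0.8410 mol O2; 1.869 mol is available, so H2 is limiting.
n(H2O) = (2/2) × 1.682 = 1.682 mol
m(H2O) = 1.682 × 18.02 = 30.31 g

30.3 g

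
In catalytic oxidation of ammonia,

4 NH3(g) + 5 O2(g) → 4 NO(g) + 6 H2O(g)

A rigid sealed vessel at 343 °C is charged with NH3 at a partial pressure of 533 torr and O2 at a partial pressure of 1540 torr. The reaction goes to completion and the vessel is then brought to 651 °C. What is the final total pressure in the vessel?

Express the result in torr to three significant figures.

3310 torr

At constant V, partial pressures at 343 °C are proportional to moles, so apply stoichiometry directly to pressures.
P(O2) required for 533 torr of NH3 = (5/4) × 533 = 666.2 torr; available 1540 torr, so NH3 is limiting.
P(O2) remaining = 1540 − (5/4) × 533 = 873.8 torr
P(gaseous products) = (4+6)/4 × 533 = 1332 torr
P_total at 343 °C = 873.8 + 1332 = 2206 torr
Scaling to 651 °C: P = 2206 × 924.15/616.15 = 3309 torr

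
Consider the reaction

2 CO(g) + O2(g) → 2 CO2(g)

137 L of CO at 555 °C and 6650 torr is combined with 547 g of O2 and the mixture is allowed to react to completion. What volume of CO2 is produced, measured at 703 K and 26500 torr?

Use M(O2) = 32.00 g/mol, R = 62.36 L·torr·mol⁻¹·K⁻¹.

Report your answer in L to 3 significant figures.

n(CO) = PV/RT = (6650 × 137) / (62.36 × 828.15) = 17.64 mol
n(O2) = 547 / 32.00 = 17.09 mol
For 17.64 mol CO, stoichiometry requires (1/2) × 17.64 = 8.820 mol O2; 17.09 mol is available, so CO is limiting.
n(CO2) = (2/2) × 17.64 = 17.64 mol
V(CO2) = nRT/P = 17.64 × 62.36 × 703 / 26500 = 29.18 L

29.2 L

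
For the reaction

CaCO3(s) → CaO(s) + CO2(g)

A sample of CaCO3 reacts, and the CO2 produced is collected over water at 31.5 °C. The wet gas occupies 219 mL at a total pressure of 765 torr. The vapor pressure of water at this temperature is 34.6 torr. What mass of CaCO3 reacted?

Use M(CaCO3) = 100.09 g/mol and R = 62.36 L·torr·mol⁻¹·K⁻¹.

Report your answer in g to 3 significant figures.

P(CO2) = 765 − 34.6 = 730.4 torr
n(CO2) = PV/RT = (730.4 × 0.2190) / (62.36 × 304.65) = 0.008420 mol
n(CaCO3) = (1/1) × 0.008420 = 0.008420 mol
m(CaCO3) = 0.008420 × 100.09 = 0.8428 g

0.843 g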